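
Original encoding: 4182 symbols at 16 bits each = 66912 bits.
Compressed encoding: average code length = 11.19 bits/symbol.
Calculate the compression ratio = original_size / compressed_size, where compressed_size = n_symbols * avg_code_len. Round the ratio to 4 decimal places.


original_size = n_symbols * orig_bits = 4182 * 16 = 66912 bits
compressed_size = n_symbols * avg_code_len = 4182 * 11.19 = 46796.58 bits
ratio = original_size / compressed_size = 66912 / 46796.58 = 1.4298

Compression ratio = 1.4298


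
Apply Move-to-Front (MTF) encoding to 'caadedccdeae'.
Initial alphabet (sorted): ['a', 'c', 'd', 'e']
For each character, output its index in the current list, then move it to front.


MTF encoding:
'c': index 1 in ['a', 'c', 'd', 'e'] -> ['c', 'a', 'd', 'e']
'a': index 1 in ['c', 'a', 'd', 'e'] -> ['a', 'c', 'd', 'e']
'a': index 0 in ['a', 'c', 'd', 'e'] -> ['a', 'c', 'd', 'e']
'd': index 2 in ['a', 'c', 'd', 'e'] -> ['d', 'a', 'c', 'e']
'e': index 3 in ['d', 'a', 'c', 'e'] -> ['e', 'd', 'a', 'c']
'd': index 1 in ['e', 'd', 'a', 'c'] -> ['d', 'e', 'a', 'c']
'c': index 3 in ['d', 'e', 'a', 'c'] -> ['c', 'd', 'e', 'a']
'c': index 0 in ['c', 'd', 'e', 'a'] -> ['c', 'd', 'e', 'a']
'd': index 1 in ['c', 'd', 'e', 'a'] -> ['d', 'c', 'e', 'a']
'e': index 2 in ['d', 'c', 'e', 'a'] -> ['e', 'd', 'c', 'a']
'a': index 3 in ['e', 'd', 'c', 'a'] -> ['a', 'e', 'd', 'c']
'e': index 1 in ['a', 'e', 'd', 'c'] -> ['e', 'a', 'd', 'c']


Output: [1, 1, 0, 2, 3, 1, 3, 0, 1, 2, 3, 1]


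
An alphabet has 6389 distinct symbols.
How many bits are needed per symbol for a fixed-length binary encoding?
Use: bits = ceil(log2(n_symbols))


log2(6389) = 12.6414
Bracket: 2^12 = 4096 < 6389 <= 2^13 = 8192
So ceil(log2(6389)) = 13

bits = ceil(log2(6389)) = ceil(12.6414) = 13 bits


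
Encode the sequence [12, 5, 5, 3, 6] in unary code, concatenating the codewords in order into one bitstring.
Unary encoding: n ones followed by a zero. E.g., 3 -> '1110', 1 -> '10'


Encode each number as n ones followed by a terminating 0:
  12 -> 1111111111110 (13 bits)
  5 -> 111110 (6 bits)
  5 -> 111110 (6 bits)
  3 -> 1110 (4 bits)
  6 -> 1111110 (7 bits)
Total length = 13 + 6 + 6 + 4 + 7 = 36 bits.

Unary([12, 5, 5, 3, 6]) = 111111111111011111011111011101111110 (36 bits)


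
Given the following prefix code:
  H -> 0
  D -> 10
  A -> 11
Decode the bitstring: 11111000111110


Decoding step by step:
Bits 11 -> A
Bits 11 -> A
Bits 10 -> D
Bits 0 -> H
Bits 0 -> H
Bits 11 -> A
Bits 11 -> A
Bits 10 -> D


Decoded message: AADHHAAD


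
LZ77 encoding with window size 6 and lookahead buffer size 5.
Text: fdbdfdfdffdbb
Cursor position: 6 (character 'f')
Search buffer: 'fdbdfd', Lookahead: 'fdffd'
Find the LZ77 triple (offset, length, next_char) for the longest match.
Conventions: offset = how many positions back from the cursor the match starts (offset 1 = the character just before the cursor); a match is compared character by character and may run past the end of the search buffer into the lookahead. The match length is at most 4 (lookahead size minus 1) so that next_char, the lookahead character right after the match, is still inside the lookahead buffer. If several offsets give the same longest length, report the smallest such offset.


Try each offset into the search buffer:
  offset=1 (pos 5, char 'd'): match length 0
  offset=2 (pos 4, char 'f'): match length 3
  offset=3 (pos 3, char 'd'): match length 0
  offset=4 (pos 2, char 'b'): match length 0
  offset=5 (pos 1, char 'd'): match length 0
  offset=6 (pos 0, char 'f'): match length 2
Longest match has length 3 at offset 2.
next_char = character at position 6 + 3 = 9 -> 'f'

Best match: offset=2, length=3 (matching 'fdf' starting at position 4)
LZ77 triple: (2, 3, 'f')


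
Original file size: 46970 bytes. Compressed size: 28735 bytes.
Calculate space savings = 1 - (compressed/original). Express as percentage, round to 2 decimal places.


ratio = compressed/original = 28735/46970 = 0.611773
savings = 1 - ratio = 1 - 0.611773 = 0.388227
as a percentage: 0.388227 * 100 = 38.82%

Space savings = 1 - 28735/46970 = 38.82%


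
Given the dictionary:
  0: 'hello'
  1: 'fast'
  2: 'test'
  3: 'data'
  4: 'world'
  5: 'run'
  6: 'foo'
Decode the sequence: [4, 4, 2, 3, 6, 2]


Look up each index in the dictionary:
  4 -> 'world'
  4 -> 'world'
  2 -> 'test'
  3 -> 'data'
  6 -> 'foo'
  2 -> 'test'

Decoded: "world world test data foo test"


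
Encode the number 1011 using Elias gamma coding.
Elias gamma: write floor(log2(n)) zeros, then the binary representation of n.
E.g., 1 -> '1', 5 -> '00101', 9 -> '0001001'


num_bits = floor(log2(1011)) + 1 = 10
leading_zeros = num_bits - 1 = 9
binary(1011) = 1111110011

Elias gamma(1011) = '000000000' + '1111110011' = 0000000001111110011 (19 bits)


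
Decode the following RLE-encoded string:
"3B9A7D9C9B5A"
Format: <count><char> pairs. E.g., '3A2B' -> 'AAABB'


Expanding each <count><char> pair:
  3B -> 'BBB'
  9A -> 'AAAAAAAAA'
  7D -> 'DDDDDDD'
  9C -> 'CCCCCCCCC'
  9B -> 'BBBBBBBBB'
  5A -> 'AAAAA'

Decoded = BBBAAAAAAAAADDDDDDDCCCCCCCCCBBBBBBBBBAAAAA


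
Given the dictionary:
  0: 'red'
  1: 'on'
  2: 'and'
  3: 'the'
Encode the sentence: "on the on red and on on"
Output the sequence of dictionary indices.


Look up each word in the dictionary:
  'on' -> 1
  'the' -> 3
  'on' -> 1
  'red' -> 0
  'and' -> 2
  'on' -> 1
  'on' -> 1

Encoded: [1, 3, 1, 0, 2, 1, 1]


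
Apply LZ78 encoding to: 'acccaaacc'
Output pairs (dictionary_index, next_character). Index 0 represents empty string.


LZ78 encoding steps:
Dictionary: {0: ''}
Step 1: w='' (idx 0), next='a' -> output (0, 'a'), add 'a' as idx 1
Step 2: w='' (idx 0), next='c' -> output (0, 'c'), add 'c' as idx 2
Step 3: w='c' (idx 2), next='c' -> output (2, 'c'), add 'cc' as idx 3
Step 4: w='a' (idx 1), next='a' -> output (1, 'a'), add 'aa' as idx 4
Step 5: w='a' (idx 1), next='c' -> output (1, 'c'), add 'ac' as idx 5
Step 6: w='c' (idx 2), end of input -> output (2, '')


Encoded: [(0, 'a'), (0, 'c'), (2, 'c'), (1, 'a'), (1, 'c'), (2, '')]


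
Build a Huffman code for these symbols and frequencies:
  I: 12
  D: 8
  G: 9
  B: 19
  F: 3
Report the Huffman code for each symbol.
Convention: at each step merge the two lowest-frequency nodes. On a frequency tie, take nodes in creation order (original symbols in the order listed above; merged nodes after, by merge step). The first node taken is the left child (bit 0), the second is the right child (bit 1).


Huffman tree construction:
Step 1: Merge F(3) + D(8) = 11
Step 2: Merge G(9) + (F+D)(11) = 20
Step 3: Merge I(12) + B(19) = 31
Step 4: Merge (G+(F+D))(20) + (I+B)(31) = 51
Read each symbol's code off the tree from the root (left child = 0, right child = 1).

Codes:
  I: 10 (length 2)
  D: 011 (length 3)
  G: 00 (length 2)
  B: 11 (length 2)
  F: 010 (length 3)
Average code length: 113/51 = 2.2157 bits/symbol


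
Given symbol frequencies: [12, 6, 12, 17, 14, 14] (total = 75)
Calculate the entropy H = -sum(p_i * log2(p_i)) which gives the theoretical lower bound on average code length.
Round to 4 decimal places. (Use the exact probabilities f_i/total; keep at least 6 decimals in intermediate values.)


Per-symbol terms -p_i * log2(p_i) with p_i = f_i/75:
  p = 12/75 = 0.160000: log2(p) = -2.643856, -p*log2(p) = 0.423017
  p = 6/75 = 0.080000: log2(p) = -3.643856, -p*log2(p) = 0.291508
  p = 12/75 = 0.160000: log2(p) = -2.643856, -p*log2(p) = 0.423017
  p = 17/75 = 0.226667: log2(p) = -2.141356, -p*log2(p) = 0.485374
  p = 14/75 = 0.186667: log2(p) = -2.421464, -p*log2(p) = 0.452007
  p = 14/75 = 0.186667: log2(p) = -2.421464, -p*log2(p) = 0.452007
H = 0.423017 + 0.291508 + 0.423017 + 0.485374 + 0.452007 + 0.452007 = 2.526930

H = 2.5269 bits/symbol


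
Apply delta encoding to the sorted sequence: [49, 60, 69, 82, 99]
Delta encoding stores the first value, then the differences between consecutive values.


First value: 49
Deltas:
  60 - 49 = 11
  69 - 60 = 9
  82 - 69 = 13
  99 - 82 = 17


Delta encoded: [49, 11, 9, 13, 17]


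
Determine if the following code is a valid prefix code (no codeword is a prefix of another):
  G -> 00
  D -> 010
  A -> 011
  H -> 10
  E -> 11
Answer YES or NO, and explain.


Checking each pair (does one codeword prefix another?):
  G='00' vs D='010': no prefix
  G='00' vs A='011': no prefix
  G='00' vs H='10': no prefix
  G='00' vs E='11': no prefix
  D='010' vs G='00': no prefix
  D='010' vs A='011': no prefix
  D='010' vs H='10': no prefix
  D='010' vs E='11': no prefix
  A='011' vs G='00': no prefix
  A='011' vs D='010': no prefix
  A='011' vs H='10': no prefix
  A='011' vs E='11': no prefix
  H='10' vs G='00': no prefix
  H='10' vs D='010': no prefix
  H='10' vs A='011': no prefix
  H='10' vs E='11': no prefix
  E='11' vs G='00': no prefix
  E='11' vs D='010': no prefix
  E='11' vs A='011': no prefix
  E='11' vs H='10': no prefix
No violation found over all pairs.

YES -- this is a valid prefix code. No codeword is a prefix of any other codeword.


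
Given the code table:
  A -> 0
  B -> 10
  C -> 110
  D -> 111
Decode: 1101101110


Decoding:
110 -> C
110 -> C
111 -> D
0 -> A


Result: CCDA


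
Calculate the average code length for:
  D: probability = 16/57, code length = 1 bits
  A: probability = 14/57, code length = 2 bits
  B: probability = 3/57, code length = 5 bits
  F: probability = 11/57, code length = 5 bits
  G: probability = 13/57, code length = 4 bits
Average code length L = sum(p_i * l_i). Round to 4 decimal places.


Weighted contributions p_i * l_i:
  D: (16/57) * 1 = 16/57
  A: (14/57) * 2 = 28/57
  B: (3/57) * 5 = 15/57
  F: (11/57) * 5 = 55/57
  G: (13/57) * 4 = 52/57
Sum = (16 + 28 + 15 + 55 + 52)/57 = 166/57

L = 166/57 = 2.9123 bits/symbol


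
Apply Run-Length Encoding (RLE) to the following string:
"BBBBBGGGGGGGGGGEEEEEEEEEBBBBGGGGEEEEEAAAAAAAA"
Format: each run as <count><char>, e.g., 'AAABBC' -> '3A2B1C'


Scanning runs left to right:
  i=0: run of 'B' x 5 -> '5B'
  i=5: run of 'G' x 10 -> '10G'
  i=15: run of 'E' x 9 -> '9E'
  i=24: run of 'B' x 4 -> '4B'
  i=28: run of 'G' x 4 -> '4G'
  i=32: run of 'E' x 5 -> '5E'
  i=37: run of 'A' x 8 -> '8A'

RLE = 5B10G9E4B4G5E8A


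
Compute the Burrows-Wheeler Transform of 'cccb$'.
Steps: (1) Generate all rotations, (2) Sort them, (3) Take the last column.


Rotations (sorted):
  0: $cccb -> last char: b
  1: b$ccc -> last char: c
  2: cb$cc -> last char: c
  3: ccb$c -> last char: c
  4: cccb$ -> last char: $


BWT = bccc$


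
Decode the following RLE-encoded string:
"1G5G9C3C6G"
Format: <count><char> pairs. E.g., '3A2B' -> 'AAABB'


Expanding each <count><char> pair:
  1G -> 'G'
  5G -> 'GGGGG'
  9C -> 'CCCCCCCCC'
  3C -> 'CCC'
  6G -> 'GGGGGG'

Decoded = GGGGGGCCCCCCCCCCCCGGGGGG


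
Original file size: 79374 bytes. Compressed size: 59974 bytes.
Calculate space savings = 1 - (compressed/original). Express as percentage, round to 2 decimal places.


ratio = compressed/original = 59974/79374 = 0.755587
savings = 1 - ratio = 1 - 0.755587 = 0.244413
as a percentage: 0.244413 * 100 = 24.44%

Space savings = 1 - 59974/79374 = 24.44%


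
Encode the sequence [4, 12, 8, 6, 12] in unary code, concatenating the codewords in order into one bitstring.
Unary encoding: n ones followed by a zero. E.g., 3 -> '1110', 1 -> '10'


Encode each number as n ones followed by a terminating 0:
  4 -> 11110 (5 bits)
  12 -> 1111111111110 (13 bits)
  8 -> 111111110 (9 bits)
  6 -> 1111110 (7 bits)
  12 -> 1111111111110 (13 bits)
Total length = 5 + 13 + 9 + 7 + 13 = 47 bits.

Unary([4, 12, 8, 6, 12]) = 11110111111111111011111111011111101111111111110 (47 bits)


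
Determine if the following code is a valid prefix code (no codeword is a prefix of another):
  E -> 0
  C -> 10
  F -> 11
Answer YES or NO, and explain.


Checking each pair (does one codeword prefix another?):
  E='0' vs C='10': no prefix
  E='0' vs F='11': no prefix
  C='10' vs E='0': no prefix
  C='10' vs F='11': no prefix
  F='11' vs E='0': no prefix
  F='11' vs C='10': no prefix
No violation found over all pairs.

YES -- this is a valid prefix code. No codeword is a prefix of any other codeword.


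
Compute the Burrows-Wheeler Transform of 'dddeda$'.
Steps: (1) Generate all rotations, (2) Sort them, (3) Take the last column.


Rotations (sorted):
  0: $dddeda -> last char: a
  1: a$ddded -> last char: d
  2: da$ddde -> last char: e
  3: dddeda$ -> last char: $
  4: ddeda$d -> last char: d
  5: deda$dd -> last char: d
  6: eda$ddd -> last char: d


BWT = ade$ddd


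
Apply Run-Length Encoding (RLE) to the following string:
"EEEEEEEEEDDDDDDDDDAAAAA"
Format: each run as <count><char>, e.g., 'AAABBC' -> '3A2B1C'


Scanning runs left to right:
  i=0: run of 'E' x 9 -> '9E'
  i=9: run of 'D' x 9 -> '9D'
  i=18: run of 'A' x 5 -> '5A'

RLE = 9E9D5A


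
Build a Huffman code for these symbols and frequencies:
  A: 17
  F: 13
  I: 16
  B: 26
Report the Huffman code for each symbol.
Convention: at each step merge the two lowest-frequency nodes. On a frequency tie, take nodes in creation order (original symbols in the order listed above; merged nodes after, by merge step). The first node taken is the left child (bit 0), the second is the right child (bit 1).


Huffman tree construction:
Step 1: Merge F(13) + I(16) = 29
Step 2: Merge A(17) + B(26) = 43
Step 3: Merge (F+I)(29) + (A+B)(43) = 72
Read each symbol's code off the tree from the root (left child = 0, right child = 1).

Codes:
  A: 10 (length 2)
  F: 00 (length 2)
  I: 01 (length 2)
  B: 11 (length 2)
Average code length: 144/72 = 2.0000 bits/symbol


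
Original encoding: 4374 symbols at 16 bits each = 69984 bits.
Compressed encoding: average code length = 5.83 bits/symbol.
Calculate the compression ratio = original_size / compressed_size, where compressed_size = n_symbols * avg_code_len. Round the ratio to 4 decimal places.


original_size = n_symbols * orig_bits = 4374 * 16 = 69984 bits
compressed_size = n_symbols * avg_code_len = 4374 * 5.83 = 25500.42 bits
ratio = original_size / compressed_size = 69984 / 25500.42 = 2.7444

Compression ratio = 2.7444


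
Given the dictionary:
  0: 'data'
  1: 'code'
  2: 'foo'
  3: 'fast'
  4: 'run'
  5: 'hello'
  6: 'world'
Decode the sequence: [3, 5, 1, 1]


Look up each index in the dictionary:
  3 -> 'fast'
  5 -> 'hello'
  1 -> 'code'
  1 -> 'code'

Decoded: "fast hello code code"


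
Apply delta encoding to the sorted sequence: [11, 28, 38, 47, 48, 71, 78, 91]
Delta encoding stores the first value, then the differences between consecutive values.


First value: 11
Deltas:
  28 - 11 = 17
  38 - 28 = 10
  47 - 38 = 9
  48 - 47 = 1
  71 - 48 = 23
  78 - 71 = 7
  91 - 78 = 13


Delta encoded: [11, 17, 10, 9, 1, 23, 7, 13]


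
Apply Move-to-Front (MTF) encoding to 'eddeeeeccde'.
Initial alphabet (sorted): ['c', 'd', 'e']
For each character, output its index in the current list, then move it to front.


MTF encoding:
'e': index 2 in ['c', 'd', 'e'] -> ['e', 'c', 'd']
'd': index 2 in ['e', 'c', 'd'] -> ['d', 'e', 'c']
'd': index 0 in ['d', 'e', 'c'] -> ['d', 'e', 'c']
'e': index 1 in ['d', 'e', 'c'] -> ['e', 'd', 'c']
'e': index 0 in ['e', 'd', 'c'] -> ['e', 'd', 'c']
'e': index 0 in ['e', 'd', 'c'] -> ['e', 'd', 'c']
'e': index 0 in ['e', 'd', 'c'] -> ['e', 'd', 'c']
'c': index 2 in ['e', 'd', 'c'] -> ['c', 'e', 'd']
'c': index 0 in ['c', 'e', 'd'] -> ['c', 'e', 'd']
'd': index 2 in ['c', 'e', 'd'] -> ['d', 'c', 'e']
'e': index 2 in ['d', 'c', 'e'] -> ['e', 'd', 'c']


Output: [2, 2, 0, 1, 0, 0, 0, 2, 0, 2, 2]


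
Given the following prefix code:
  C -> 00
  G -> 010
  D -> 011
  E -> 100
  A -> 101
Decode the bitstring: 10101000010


Decoding step by step:
Bits 101 -> A
Bits 010 -> G
Bits 00 -> C
Bits 010 -> G


Decoded message: AGCG


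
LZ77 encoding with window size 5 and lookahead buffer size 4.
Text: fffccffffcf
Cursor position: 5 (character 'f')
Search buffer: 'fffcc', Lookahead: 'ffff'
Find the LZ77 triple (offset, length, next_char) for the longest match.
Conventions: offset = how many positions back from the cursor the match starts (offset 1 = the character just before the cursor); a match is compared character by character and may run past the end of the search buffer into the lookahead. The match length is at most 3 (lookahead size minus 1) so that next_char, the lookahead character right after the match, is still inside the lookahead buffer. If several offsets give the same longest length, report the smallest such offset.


Try each offset into the search buffer:
  offset=1 (pos 4, char 'c'): match length 0
  offset=2 (pos 3, char 'c'): match length 0
  offset=3 (pos 2, char 'f'): match length 1
  offset=4 (pos 1, char 'f'): match length 2
  offset=5 (pos 0, char 'f'): match length 3
Longest match has length 3 at offset 5.
next_char = character at position 5 + 3 = 8 -> 'f'

Best match: offset=5, length=3 (matching 'fff' starting at position 0)
LZ77 triple: (5, 3, 'f')


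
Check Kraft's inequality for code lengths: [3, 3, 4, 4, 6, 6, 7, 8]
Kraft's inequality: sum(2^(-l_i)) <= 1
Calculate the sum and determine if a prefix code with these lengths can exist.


Sum = 2^(-3) + 2^(-3) + 2^(-4) + 2^(-4) + 2^(-6) + 2^(-6) + 2^(-7) + 2^(-8)
    = 0.125 + 0.125 + 0.0625 + 0.0625 + 0.015625 + 0.015625 + 0.0078125 + 0.00390625
    = 107/256 = 0.41796875
Since 0.41796875 <= 1, Kraft's inequality IS satisfied.
A prefix code with these lengths CAN exist.

Kraft sum = 0.41796875. Satisfied.


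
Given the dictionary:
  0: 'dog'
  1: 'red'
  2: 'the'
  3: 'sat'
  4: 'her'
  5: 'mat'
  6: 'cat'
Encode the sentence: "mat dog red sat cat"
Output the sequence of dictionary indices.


Look up each word in the dictionary:
  'mat' -> 5
  'dog' -> 0
  'red' -> 1
  'sat' -> 3
  'cat' -> 6

Encoded: [5, 0, 1, 3, 6]


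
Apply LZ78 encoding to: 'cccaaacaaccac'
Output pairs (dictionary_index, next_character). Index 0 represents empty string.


LZ78 encoding steps:
Dictionary: {0: ''}
Step 1: w='' (idx 0), next='c' -> output (0, 'c'), add 'c' as idx 1
Step 2: w='c' (idx 1), next='c' -> output (1, 'c'), add 'cc' as idx 2
Step 3: w='' (idx 0), next='a' -> output (0, 'a'), add 'a' as idx 3
Step 4: w='a' (idx 3), next='a' -> output (3, 'a'), add 'aa' as idx 4
Step 5: w='c' (idx 1), next='a' -> output (1, 'a'), add 'ca' as idx 5
Step 6: w='a' (idx 3), next='c' -> output (3, 'c'), add 'ac' as idx 6
Step 7: w='ca' (idx 5), next='c' -> output (5, 'c'), add 'cac' as idx 7


Encoded: [(0, 'c'), (1, 'c'), (0, 'a'), (3, 'a'), (1, 'a'), (3, 'c'), (5, 'c')]


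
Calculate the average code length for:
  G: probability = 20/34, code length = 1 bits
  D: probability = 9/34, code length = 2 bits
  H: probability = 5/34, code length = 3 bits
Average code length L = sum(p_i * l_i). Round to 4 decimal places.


Weighted contributions p_i * l_i:
  G: (20/34) * 1 = 20/34
  D: (9/34) * 2 = 18/34
  H: (5/34) * 3 = 15/34
Sum = (20 + 18 + 15)/34 = 53/34

L = 53/34 = 1.5588 bits/symbol


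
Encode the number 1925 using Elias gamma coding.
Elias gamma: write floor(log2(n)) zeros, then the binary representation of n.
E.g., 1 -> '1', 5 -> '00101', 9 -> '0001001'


num_bits = floor(log2(1925)) + 1 = 11
leading_zeros = num_bits - 1 = 10
binary(1925) = 11110000101

Elias gamma(1925) = '0000000000' + '11110000101' = 000000000011110000101 (21 bits)


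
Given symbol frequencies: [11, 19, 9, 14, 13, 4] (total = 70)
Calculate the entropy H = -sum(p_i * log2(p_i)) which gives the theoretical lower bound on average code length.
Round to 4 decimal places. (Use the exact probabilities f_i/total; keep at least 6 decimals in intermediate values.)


Per-symbol terms -p_i * log2(p_i) with p_i = f_i/70:
  p = 11/70 = 0.157143: log2(p) = -2.669851, -p*log2(p) = 0.419548
  p = 19/70 = 0.271429: log2(p) = -1.881356, -p*log2(p) = 0.510654
  p = 9/70 = 0.128571: log2(p) = -2.959358, -p*log2(p) = 0.380489
  p = 14/70 = 0.200000: log2(p) = -2.321928, -p*log2(p) = 0.464386
  p = 13/70 = 0.185714: log2(p) = -2.428843, -p*log2(p) = 0.451071
  p = 4/70 = 0.057143: log2(p) = -4.129283, -p*log2(p) = 0.235959
H = 0.419548 + 0.510654 + 0.380489 + 0.464386 + 0.451071 + 0.235959 = 2.462107

H = 2.4621 bits/symbol


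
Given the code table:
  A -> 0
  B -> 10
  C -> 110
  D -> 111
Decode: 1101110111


Decoding:
110 -> C
111 -> D
0 -> A
111 -> D


Result: CDAD


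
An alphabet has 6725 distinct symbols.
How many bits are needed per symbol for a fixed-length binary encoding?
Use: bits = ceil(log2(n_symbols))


log2(6725) = 12.7153
Bracket: 2^12 = 4096 < 6725 <= 2^13 = 8192
So ceil(log2(6725)) = 13

bits = ceil(log2(6725)) = ceil(12.7153) = 13 bits


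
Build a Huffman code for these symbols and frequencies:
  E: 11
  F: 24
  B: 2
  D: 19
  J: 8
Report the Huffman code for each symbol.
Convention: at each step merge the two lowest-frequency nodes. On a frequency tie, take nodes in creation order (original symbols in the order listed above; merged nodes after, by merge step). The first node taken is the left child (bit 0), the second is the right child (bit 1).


Huffman tree construction:
Step 1: Merge B(2) + J(8) = 10
Step 2: Merge (B+J)(10) + E(11) = 21
Step 3: Merge D(19) + ((B+J)+E)(21) = 40
Step 4: Merge F(24) + (D+((B+J)+E))(40) = 64
Read each symbol's code off the tree from the root (left child = 0, right child = 1).

Codes:
  E: 111 (length 3)
  F: 0 (length 1)
  B: 1100 (length 4)
  D: 10 (length 2)
  J: 1101 (length 4)
Average code length: 135/64 = 2.1094 bits/symbol


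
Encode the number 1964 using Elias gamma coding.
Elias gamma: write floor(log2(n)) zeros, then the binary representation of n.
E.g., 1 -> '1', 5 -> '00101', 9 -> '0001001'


num_bits = floor(log2(1964)) + 1 = 11
leading_zeros = num_bits - 1 = 10
binary(1964) = 11110101100

Elias gamma(1964) = '0000000000' + '11110101100' = 000000000011110101100 (21 bits)


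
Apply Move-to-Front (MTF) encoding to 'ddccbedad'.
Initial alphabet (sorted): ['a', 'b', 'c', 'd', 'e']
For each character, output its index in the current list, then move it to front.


MTF encoding:
'd': index 3 in ['a', 'b', 'c', 'd', 'e'] -> ['d', 'a', 'b', 'c', 'e']
'd': index 0 in ['d', 'a', 'b', 'c', 'e'] -> ['d', 'a', 'b', 'c', 'e']
'c': index 3 in ['d', 'a', 'b', 'c', 'e'] -> ['c', 'd', 'a', 'b', 'e']
'c': index 0 in ['c', 'd', 'a', 'b', 'e'] -> ['c', 'd', 'a', 'b', 'e']
'b': index 3 in ['c', 'd', 'a', 'b', 'e'] -> ['b', 'c', 'd', 'a', 'e']
'e': index 4 in ['b', 'c', 'd', 'a', 'e'] -> ['e', 'b', 'c', 'd', 'a']
'd': index 3 in ['e', 'b', 'c', 'd', 'a'] -> ['d', 'e', 'b', 'c', 'a']
'a': index 4 in ['d', 'e', 'b', 'c', 'a'] -> ['a', 'd', 'e', 'b', 'c']
'd': index 1 in ['a', 'd', 'e', 'b', 'c'] -> ['d', 'a', 'e', 'b', 'c']


Output: [3, 0, 3, 0, 3, 4, 3, 4, 1]


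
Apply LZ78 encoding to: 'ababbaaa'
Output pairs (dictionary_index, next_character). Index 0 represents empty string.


LZ78 encoding steps:
Dictionary: {0: ''}
Step 1: w='' (idx 0), next='a' -> output (0, 'a'), add 'a' as idx 1
Step 2: w='' (idx 0), next='b' -> output (0, 'b'), add 'b' as idx 2
Step 3: w='a' (idx 1), next='b' -> output (1, 'b'), add 'ab' as idx 3
Step 4: w='b' (idx 2), next='a' -> output (2, 'a'), add 'ba' as idx 4
Step 5: w='a' (idx 1), next='a' -> output (1, 'a'), add 'aa' as idx 5


Encoded: [(0, 'a'), (0, 'b'), (1, 'b'), (2, 'a'), (1, 'a')]


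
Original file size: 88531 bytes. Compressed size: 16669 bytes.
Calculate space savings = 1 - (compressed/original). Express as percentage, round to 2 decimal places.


ratio = compressed/original = 16669/88531 = 0.188284
savings = 1 - ratio = 1 - 0.188284 = 0.811716
as a percentage: 0.811716 * 100 = 81.17%

Space savings = 1 - 16669/88531 = 81.17%


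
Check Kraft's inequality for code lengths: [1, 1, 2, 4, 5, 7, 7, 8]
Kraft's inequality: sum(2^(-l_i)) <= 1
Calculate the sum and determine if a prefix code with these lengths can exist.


Sum = 2^(-1) + 2^(-1) + 2^(-2) + 2^(-4) + 2^(-5) + 2^(-7) + 2^(-7) + 2^(-8)
    = 0.5 + 0.5 + 0.25 + 0.0625 + 0.03125 + 0.0078125 + 0.0078125 + 0.00390625
    = 349/256 = 1.36328125
Since 1.36328125 > 1, Kraft's inequality is NOT satisfied.
A prefix code with these lengths CANNOT exist.

Kraft sum = 1.36328125. Not satisfied.


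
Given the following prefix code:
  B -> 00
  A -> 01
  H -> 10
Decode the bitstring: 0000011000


Decoding step by step:
Bits 00 -> B
Bits 00 -> B
Bits 01 -> A
Bits 10 -> H
Bits 00 -> B


Decoded message: BBAHB


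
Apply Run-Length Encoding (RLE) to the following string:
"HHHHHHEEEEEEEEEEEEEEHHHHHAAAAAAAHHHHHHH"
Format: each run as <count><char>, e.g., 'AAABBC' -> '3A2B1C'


Scanning runs left to right:
  i=0: run of 'H' x 6 -> '6H'
  i=6: run of 'E' x 14 -> '14E'
  i=20: run of 'H' x 5 -> '5H'
  i=25: run of 'A' x 7 -> '7A'
  i=32: run of 'H' x 7 -> '7H'

RLE = 6H14E5H7A7H


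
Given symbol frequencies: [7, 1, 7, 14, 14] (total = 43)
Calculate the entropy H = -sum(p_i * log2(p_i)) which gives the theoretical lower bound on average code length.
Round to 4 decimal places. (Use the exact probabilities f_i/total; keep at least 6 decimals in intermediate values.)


Per-symbol terms -p_i * log2(p_i) with p_i = f_i/43:
  p = 7/43 = 0.162791: log2(p) = -2.618910, -p*log2(p) = 0.426334
  p = 1/43 = 0.023256: log2(p) = -5.426265, -p*log2(p) = 0.126192
  p = 7/43 = 0.162791: log2(p) = -2.618910, -p*log2(p) = 0.426334
  p = 14/43 = 0.325581: log2(p) = -1.618910, -p*log2(p) = 0.527087
  p = 14/43 = 0.325581: log2(p) = -1.618910, -p*log2(p) = 0.527087
H = 0.426334 + 0.126192 + 0.426334 + 0.527087 + 0.527087 = 2.033034

H = 2.033 bits/symbol


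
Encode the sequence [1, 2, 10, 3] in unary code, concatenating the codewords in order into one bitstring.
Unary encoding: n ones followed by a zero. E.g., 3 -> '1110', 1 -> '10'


Encode each number as n ones followed by a terminating 0:
  1 -> 10 (2 bits)
  2 -> 110 (3 bits)
  10 -> 11111111110 (11 bits)
  3 -> 1110 (4 bits)
Total length = 2 + 3 + 11 + 4 = 20 bits.

Unary([1, 2, 10, 3]) = 10110111111111101110 (20 bits)


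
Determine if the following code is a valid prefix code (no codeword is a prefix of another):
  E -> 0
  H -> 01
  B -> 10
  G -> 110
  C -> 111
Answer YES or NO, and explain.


Checking each pair (does one codeword prefix another?):
  E='0' vs H='01': prefix -- VIOLATION

NO -- this is NOT a valid prefix code. E (0) is a prefix of H (01).


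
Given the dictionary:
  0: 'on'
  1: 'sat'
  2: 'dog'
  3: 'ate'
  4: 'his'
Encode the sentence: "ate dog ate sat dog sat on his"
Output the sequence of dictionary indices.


Look up each word in the dictionary:
  'ate' -> 3
  'dog' -> 2
  'ate' -> 3
  'sat' -> 1
  'dog' -> 2
  'sat' -> 1
  'on' -> 0
  'his' -> 4

Encoded: [3, 2, 3, 1, 2, 1, 0, 4]


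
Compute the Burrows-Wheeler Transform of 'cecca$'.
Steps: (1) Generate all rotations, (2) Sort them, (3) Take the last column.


Rotations (sorted):
  0: $cecca -> last char: a
  1: a$cecc -> last char: c
  2: ca$cec -> last char: c
  3: cca$ce -> last char: e
  4: cecca$ -> last char: $
  5: ecca$c -> last char: c


BWT = acce$c


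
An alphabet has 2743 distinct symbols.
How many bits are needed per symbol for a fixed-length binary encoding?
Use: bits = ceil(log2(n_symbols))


log2(2743) = 11.4215
Bracket: 2^11 = 2048 < 2743 <= 2^12 = 4096
So ceil(log2(2743)) = 12

bits = ceil(log2(2743)) = ceil(11.4215) = 12 bits


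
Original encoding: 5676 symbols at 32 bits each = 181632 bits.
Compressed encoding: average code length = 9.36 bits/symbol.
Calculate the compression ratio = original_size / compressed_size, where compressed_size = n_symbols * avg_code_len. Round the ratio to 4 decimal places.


original_size = n_symbols * orig_bits = 5676 * 32 = 181632 bits
compressed_size = n_symbols * avg_code_len = 5676 * 9.36 = 53127.36 bits
ratio = original_size / compressed_size = 181632 / 53127.36 = 3.4188

Compression ratio = 3.4188


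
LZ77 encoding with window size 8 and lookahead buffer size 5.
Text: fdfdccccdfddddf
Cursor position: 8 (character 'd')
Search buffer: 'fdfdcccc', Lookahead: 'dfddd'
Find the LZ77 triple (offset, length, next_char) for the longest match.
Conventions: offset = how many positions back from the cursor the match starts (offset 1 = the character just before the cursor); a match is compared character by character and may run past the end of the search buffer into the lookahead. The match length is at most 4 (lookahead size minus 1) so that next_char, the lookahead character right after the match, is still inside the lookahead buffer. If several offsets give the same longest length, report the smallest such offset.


Try each offset into the search buffer:
  offset=1 (pos 7, char 'c'): match length 0
  offset=2 (pos 6, char 'c'): match length 0
  offset=3 (pos 5, char 'c'): match length 0
  offset=4 (pos 4, char 'c'): match length 0
  offset=5 (pos 3, char 'd'): match length 1
  offset=6 (pos 2, char 'f'): match length 0
  offset=7 (pos 1, char 'd'): match length 3
  offset=8 (pos 0, char 'f'): match length 0
Longest match has length 3 at offset 7.
next_char = character at position 8 + 3 = 11 -> 'd'

Best match: offset=7, length=3 (matching 'dfd' starting at position 1)
LZ77 triple: (7, 3, 'd')


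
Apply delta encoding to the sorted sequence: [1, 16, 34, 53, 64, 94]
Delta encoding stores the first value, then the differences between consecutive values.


First value: 1
Deltas:
  16 - 1 = 15
  34 - 16 = 18
  53 - 34 = 19
  64 - 53 = 11
  94 - 64 = 30


Delta encoded: [1, 15, 18, 19, 11, 30]


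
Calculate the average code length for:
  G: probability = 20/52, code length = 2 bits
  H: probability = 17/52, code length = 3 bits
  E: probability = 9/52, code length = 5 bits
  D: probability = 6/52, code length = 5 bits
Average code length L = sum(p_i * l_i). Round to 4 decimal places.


Weighted contributions p_i * l_i:
  G: (20/52) * 2 = 40/52
  H: (17/52) * 3 = 51/52
  E: (9/52) * 5 = 45/52
  D: (6/52) * 5 = 30/52
Sum = (40 + 51 + 45 + 30)/52 = 166/52

L = 166/52 = 3.1923 bits/symbol


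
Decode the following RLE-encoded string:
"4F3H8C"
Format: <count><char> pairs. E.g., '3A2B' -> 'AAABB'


Expanding each <count><char> pair:
  4F -> 'FFFF'
  3H -> 'HHH'
  8C -> 'CCCCCCCC'

Decoded = FFFFHHHCCCCCCCC


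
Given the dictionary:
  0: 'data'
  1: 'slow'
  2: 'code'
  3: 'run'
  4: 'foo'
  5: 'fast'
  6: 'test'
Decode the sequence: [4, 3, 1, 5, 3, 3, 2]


Look up each index in the dictionary:
  4 -> 'foo'
  3 -> 'run'
  1 -> 'slow'
  5 -> 'fast'
  3 -> 'run'
  3 -> 'run'
  2 -> 'code'

Decoded: "foo run slow fast run run code"


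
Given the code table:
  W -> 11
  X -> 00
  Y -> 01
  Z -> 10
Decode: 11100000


Decoding:
11 -> W
10 -> Z
00 -> X
00 -> X


Result: WZXX


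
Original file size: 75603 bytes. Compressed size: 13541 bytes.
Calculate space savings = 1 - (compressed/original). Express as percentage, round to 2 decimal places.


ratio = compressed/original = 13541/75603 = 0.179107
savings = 1 - ratio = 1 - 0.179107 = 0.820893
as a percentage: 0.820893 * 100 = 82.09%

Space savings = 1 - 13541/75603 = 82.09%


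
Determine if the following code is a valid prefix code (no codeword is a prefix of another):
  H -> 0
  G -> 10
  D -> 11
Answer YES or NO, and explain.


Checking each pair (does one codeword prefix another?):
  H='0' vs G='10': no prefix
  H='0' vs D='11': no prefix
  G='10' vs H='0': no prefix
  G='10' vs D='11': no prefix
  D='11' vs H='0': no prefix
  D='11' vs G='10': no prefix
No violation found over all pairs.

YES -- this is a valid prefix code. No codeword is a prefix of any other codeword.


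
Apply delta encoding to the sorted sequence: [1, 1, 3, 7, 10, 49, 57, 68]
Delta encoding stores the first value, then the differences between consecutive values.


First value: 1
Deltas:
  1 - 1 = 0
  3 - 1 = 2
  7 - 3 = 4
  10 - 7 = 3
  49 - 10 = 39
  57 - 49 = 8
  68 - 57 = 11


Delta encoded: [1, 0, 2, 4, 3, 39, 8, 11]


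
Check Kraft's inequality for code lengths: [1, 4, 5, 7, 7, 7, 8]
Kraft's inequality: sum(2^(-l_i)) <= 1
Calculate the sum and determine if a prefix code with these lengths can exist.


Sum = 2^(-1) + 2^(-4) + 2^(-5) + 2^(-7) + 2^(-7) + 2^(-7) + 2^(-8)
    = 0.5 + 0.0625 + 0.03125 + 0.0078125 + 0.0078125 + 0.0078125 + 0.00390625
    = 159/256 = 0.62109375
Since 0.62109375 <= 1, Kraft's inequality IS satisfied.
A prefix code with these lengths CAN exist.

Kraft sum = 0.62109375. Satisfied.


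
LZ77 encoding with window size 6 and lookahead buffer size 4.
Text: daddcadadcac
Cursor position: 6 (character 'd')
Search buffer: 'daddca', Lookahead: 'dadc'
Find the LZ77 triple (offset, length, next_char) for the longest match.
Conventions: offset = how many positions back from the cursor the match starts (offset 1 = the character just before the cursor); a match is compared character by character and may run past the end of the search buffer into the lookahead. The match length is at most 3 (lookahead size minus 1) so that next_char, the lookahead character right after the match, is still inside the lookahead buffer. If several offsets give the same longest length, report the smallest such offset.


Try each offset into the search buffer:
  offset=1 (pos 5, char 'a'): match length 0
  offset=2 (pos 4, char 'c'): match length 0
  offset=3 (pos 3, char 'd'): match length 1
  offset=4 (pos 2, char 'd'): match length 1
  offset=5 (pos 1, char 'a'): match length 0
  offset=6 (pos 0, char 'd'): match length 3
Longest match has length 3 at offset 6.
next_char = character at position 6 + 3 = 9 -> 'c'

Best match: offset=6, length=3 (matching 'dad' starting at position 0)
LZ77 triple: (6, 3, 'c')


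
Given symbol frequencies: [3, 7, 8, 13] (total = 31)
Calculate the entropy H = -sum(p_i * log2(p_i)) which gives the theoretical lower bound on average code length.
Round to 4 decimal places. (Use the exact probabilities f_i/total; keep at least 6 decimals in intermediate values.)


Per-symbol terms -p_i * log2(p_i) with p_i = f_i/31:
  p = 3/31 = 0.096774: log2(p) = -3.369234, -p*log2(p) = 0.326055
  p = 7/31 = 0.225806: log2(p) = -2.146841, -p*log2(p) = 0.484771
  p = 8/31 = 0.258065: log2(p) = -1.954196, -p*log2(p) = 0.504309
  p = 13/31 = 0.419355: log2(p) = -1.253757, -p*log2(p) = 0.525769
H = 0.326055 + 0.484771 + 0.504309 + 0.525769 = 1.840904

H = 1.8409 bits/symbol


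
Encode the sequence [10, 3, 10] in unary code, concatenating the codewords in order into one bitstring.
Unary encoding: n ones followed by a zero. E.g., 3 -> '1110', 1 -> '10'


Encode each number as n ones followed by a terminating 0:
  10 -> 11111111110 (11 bits)
  3 -> 1110 (4 bits)
  10 -> 11111111110 (11 bits)
Total length = 11 + 4 + 11 = 26 bits.

Unary([10, 3, 10]) = 11111111110111011111111110 (26 bits)


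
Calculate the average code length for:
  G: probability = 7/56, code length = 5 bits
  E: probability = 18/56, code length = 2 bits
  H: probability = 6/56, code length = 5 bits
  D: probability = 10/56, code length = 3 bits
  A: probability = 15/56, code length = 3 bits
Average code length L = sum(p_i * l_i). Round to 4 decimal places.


Weighted contributions p_i * l_i:
  G: (7/56) * 5 = 35/56
  E: (18/56) * 2 = 36/56
  H: (6/56) * 5 = 30/56
  D: (10/56) * 3 = 30/56
  A: (15/56) * 3 = 45/56
Sum = (35 + 36 + 30 + 30 + 45)/56 = 176/56

L = 176/56 = 3.1429 bits/symbol


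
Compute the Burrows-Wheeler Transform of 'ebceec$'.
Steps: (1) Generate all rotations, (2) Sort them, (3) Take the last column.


Rotations (sorted):
  0: $ebceec -> last char: c
  1: bceec$e -> last char: e
  2: c$ebcee -> last char: e
  3: ceec$eb -> last char: b
  4: ebceec$ -> last char: $
  5: ec$ebce -> last char: e
  6: eec$ebc -> last char: c


BWT = ceeb$ec


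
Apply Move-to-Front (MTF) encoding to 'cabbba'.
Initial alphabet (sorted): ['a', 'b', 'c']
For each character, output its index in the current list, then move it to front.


MTF encoding:
'c': index 2 in ['a', 'b', 'c'] -> ['c', 'a', 'b']
'a': index 1 in ['c', 'a', 'b'] -> ['a', 'c', 'b']
'b': index 2 in ['a', 'c', 'b'] -> ['b', 'a', 'c']
'b': index 0 in ['b', 'a', 'c'] -> ['b', 'a', 'c']
'b': index 0 in ['b', 'a', 'c'] -> ['b', 'a', 'c']
'a': index 1 in ['b', 'a', 'c'] -> ['a', 'b', 'c']


Output: [2, 1, 2, 0, 0, 1]


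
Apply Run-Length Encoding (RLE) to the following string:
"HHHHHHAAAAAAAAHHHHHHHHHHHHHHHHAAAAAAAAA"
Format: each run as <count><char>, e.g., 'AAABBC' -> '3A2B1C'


Scanning runs left to right:
  i=0: run of 'H' x 6 -> '6H'
  i=6: run of 'A' x 8 -> '8A'
  i=14: run of 'H' x 16 -> '16H'
  i=30: run of 'A' x 9 -> '9A'

RLE = 6H8A16H9A


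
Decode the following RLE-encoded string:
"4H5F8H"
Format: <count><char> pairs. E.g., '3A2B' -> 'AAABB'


Expanding each <count><char> pair:
  4H -> 'HHHH'
  5F -> 'FFFFF'
  8H -> 'HHHHHHHH'

Decoded = HHHHFFFFFHHHHHHHH


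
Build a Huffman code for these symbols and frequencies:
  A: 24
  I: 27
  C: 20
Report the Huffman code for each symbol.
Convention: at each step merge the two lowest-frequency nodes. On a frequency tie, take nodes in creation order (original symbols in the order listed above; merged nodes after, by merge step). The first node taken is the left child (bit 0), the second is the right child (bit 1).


Huffman tree construction:
Step 1: Merge C(20) + A(24) = 44
Step 2: Merge I(27) + (C+A)(44) = 71
Read each symbol's code off the tree from the root (left child = 0, right child = 1).

Codes:
  A: 11 (length 2)
  I: 0 (length 1)
  C: 10 (length 2)
Average code length: 115/71 = 1.6197 bits/symbol


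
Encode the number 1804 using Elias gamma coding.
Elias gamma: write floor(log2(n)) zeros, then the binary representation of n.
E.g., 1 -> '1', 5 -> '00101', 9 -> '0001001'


num_bits = floor(log2(1804)) + 1 = 11
leading_zeros = num_bits - 1 = 10
binary(1804) = 11100001100

Elias gamma(1804) = '0000000000' + '11100001100' = 000000000011100001100 (21 bits)


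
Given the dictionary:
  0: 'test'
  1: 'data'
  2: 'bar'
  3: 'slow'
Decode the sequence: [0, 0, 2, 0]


Look up each index in the dictionary:
  0 -> 'test'
  0 -> 'test'
  2 -> 'bar'
  0 -> 'test'

Decoded: "test test bar test"


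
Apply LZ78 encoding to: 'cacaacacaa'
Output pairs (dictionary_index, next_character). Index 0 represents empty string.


LZ78 encoding steps:
Dictionary: {0: ''}
Step 1: w='' (idx 0), next='c' -> output (0, 'c'), add 'c' as idx 1
Step 2: w='' (idx 0), next='a' -> output (0, 'a'), add 'a' as idx 2
Step 3: w='c' (idx 1), next='a' -> output (1, 'a'), add 'ca' as idx 3
Step 4: w='a' (idx 2), next='c' -> output (2, 'c'), add 'ac' as idx 4
Step 5: w='ac' (idx 4), next='a' -> output (4, 'a'), add 'aca' as idx 5
Step 6: w='a' (idx 2), end of input -> output (2, '')


Encoded: [(0, 'c'), (0, 'a'), (1, 'a'), (2, 'c'), (4, 'a'), (2, '')]


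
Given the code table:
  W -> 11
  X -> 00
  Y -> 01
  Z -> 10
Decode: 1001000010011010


Decoding:
10 -> Z
01 -> Y
00 -> X
00 -> X
10 -> Z
01 -> Y
10 -> Z
10 -> Z


Result: ZYXXZYZZ


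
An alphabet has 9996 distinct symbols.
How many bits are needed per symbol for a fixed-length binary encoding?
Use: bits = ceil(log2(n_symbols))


log2(9996) = 13.2871
Bracket: 2^13 = 8192 < 9996 <= 2^14 = 16384
So ceil(log2(9996)) = 14

bits = ceil(log2(9996)) = ceil(13.2871) = 14 bits


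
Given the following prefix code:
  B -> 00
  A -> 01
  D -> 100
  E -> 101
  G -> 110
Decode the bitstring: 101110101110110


Decoding step by step:
Bits 101 -> E
Bits 110 -> G
Bits 101 -> E
Bits 110 -> G
Bits 110 -> G


Decoded message: EGEGG


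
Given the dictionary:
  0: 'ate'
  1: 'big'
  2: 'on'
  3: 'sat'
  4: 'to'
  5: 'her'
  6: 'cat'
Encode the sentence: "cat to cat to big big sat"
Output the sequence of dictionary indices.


Look up each word in the dictionary:
  'cat' -> 6
  'to' -> 4
  'cat' -> 6
  'to' -> 4
  'big' -> 1
  'big' -> 1
  'sat' -> 3

Encoded: [6, 4, 6, 4, 1, 1, 3]


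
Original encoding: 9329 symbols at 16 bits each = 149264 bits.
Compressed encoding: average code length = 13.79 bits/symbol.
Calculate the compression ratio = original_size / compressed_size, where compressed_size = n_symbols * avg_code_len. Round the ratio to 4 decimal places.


original_size = n_symbols * orig_bits = 9329 * 16 = 149264 bits
compressed_size = n_symbols * avg_code_len = 9329 * 13.79 = 128646.91 bits
ratio = original_size / compressed_size = 149264 / 128646.91 = 1.1603

Compression ratio = 1.1603
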